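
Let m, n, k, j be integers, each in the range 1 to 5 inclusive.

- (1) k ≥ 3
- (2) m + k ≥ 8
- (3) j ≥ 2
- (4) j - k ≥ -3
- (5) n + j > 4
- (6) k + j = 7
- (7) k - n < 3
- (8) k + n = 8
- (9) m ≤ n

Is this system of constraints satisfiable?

Satisfiable

Take m = 4, n = 4, k = 4, j = 3. Then constraint 2: m + k = 8; constraint 4: j - k = -1; constraint 5: n + j = 7, and every other listed constraint is also met.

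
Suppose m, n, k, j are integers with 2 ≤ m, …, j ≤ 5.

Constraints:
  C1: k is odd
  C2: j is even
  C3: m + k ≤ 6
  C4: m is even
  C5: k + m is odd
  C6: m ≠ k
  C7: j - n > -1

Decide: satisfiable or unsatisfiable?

Setting (m, n, k, j) = (2, 2, 3, 2) satisfies everything: constraint 3: m + k = 5; constraint 7: j - n = 0, and the others follow.

Satisfiable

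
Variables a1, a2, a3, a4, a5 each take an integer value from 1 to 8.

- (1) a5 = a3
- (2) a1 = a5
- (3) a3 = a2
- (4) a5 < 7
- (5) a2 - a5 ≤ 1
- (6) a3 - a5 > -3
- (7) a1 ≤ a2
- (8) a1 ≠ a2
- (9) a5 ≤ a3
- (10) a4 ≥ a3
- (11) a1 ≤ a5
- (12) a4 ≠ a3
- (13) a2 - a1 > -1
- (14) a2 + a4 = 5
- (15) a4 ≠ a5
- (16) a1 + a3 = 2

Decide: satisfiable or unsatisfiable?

From constraints 1, 2, and 3, a1 = a5 = a3 = a2, so a1 = a2. But constraint 8 says a1 ≠ a2. Contradiction.

Unsatisfiable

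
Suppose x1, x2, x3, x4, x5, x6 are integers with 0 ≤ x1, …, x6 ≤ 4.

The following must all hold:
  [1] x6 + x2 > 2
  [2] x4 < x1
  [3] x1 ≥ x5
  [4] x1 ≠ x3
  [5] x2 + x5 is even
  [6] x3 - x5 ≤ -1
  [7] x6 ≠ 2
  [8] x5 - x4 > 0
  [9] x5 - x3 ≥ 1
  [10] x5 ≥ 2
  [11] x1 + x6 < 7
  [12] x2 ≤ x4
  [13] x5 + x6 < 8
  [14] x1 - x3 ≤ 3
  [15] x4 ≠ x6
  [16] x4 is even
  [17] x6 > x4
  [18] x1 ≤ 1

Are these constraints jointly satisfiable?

From constraints 3 and 10: x1 ≥ x5 and x5 ≥ 2, so x1 ≥ 2. From constraint 18: x1 ≤ 1. But 1 < 2, so no value of x1 works.

Unsatisfiable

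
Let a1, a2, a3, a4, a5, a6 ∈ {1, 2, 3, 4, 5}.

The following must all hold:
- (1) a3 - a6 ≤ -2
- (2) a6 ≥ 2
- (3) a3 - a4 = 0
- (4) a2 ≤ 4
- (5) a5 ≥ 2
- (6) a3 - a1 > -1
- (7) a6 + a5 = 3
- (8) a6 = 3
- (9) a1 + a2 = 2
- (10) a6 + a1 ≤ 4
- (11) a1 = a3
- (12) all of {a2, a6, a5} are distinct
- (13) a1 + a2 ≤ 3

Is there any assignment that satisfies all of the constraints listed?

From constraint 2: a6 ≥ 2. From constraint 5: a5 ≥ 2. Hence a6 + a5 ≥ 4. But constraint 7 requires a6 + a5 = 3, and 3 < 4. Contradiction.

Unsatisfiable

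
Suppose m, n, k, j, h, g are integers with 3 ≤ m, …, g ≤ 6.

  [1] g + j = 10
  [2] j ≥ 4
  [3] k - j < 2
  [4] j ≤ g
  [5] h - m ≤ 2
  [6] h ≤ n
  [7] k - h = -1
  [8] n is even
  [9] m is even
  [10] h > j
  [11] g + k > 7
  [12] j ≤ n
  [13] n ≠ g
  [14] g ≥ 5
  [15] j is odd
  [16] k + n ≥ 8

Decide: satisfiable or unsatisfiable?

Satisfiable

Try m = 6, n = 6, k = 5, j = 5, h = 6, g = 5.
Check constraint 1: g + j = 10; constraint 3: k - j = 0; constraint 5: h - m = 0. The remaining constraints are straightforward to verify.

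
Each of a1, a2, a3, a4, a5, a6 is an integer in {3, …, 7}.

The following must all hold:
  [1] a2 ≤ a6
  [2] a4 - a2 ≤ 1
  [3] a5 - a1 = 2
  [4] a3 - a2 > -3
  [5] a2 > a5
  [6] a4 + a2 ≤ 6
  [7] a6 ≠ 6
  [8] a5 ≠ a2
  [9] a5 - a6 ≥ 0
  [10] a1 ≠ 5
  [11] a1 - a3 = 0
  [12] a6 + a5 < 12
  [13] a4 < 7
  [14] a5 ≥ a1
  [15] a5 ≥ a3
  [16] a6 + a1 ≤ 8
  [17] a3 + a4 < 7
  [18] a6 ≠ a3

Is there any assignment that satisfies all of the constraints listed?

Unsatisfiable

Constraints 1, 5, and 9 give a2 ≤ a6, a6 ≤ a5, a5 < a2. Chaining: a2 ≤ a6 ≤ a5 < a2, which forces a2 < a2 — impossible.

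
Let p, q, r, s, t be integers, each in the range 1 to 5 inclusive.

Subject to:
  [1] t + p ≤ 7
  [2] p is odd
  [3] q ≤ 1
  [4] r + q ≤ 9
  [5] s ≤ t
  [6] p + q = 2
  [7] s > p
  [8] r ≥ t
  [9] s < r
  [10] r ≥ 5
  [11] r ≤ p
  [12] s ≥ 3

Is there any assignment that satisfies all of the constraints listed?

From constraints 5 and 12: t ≥ s ≥ 3. From constraints 10 and 11: p ≥ r ≥ 5. Hence t + p ≥ 8. But constraint 1 requires t + p ≤ 7, and 7 < 8. Contradiction.

Unsatisfiable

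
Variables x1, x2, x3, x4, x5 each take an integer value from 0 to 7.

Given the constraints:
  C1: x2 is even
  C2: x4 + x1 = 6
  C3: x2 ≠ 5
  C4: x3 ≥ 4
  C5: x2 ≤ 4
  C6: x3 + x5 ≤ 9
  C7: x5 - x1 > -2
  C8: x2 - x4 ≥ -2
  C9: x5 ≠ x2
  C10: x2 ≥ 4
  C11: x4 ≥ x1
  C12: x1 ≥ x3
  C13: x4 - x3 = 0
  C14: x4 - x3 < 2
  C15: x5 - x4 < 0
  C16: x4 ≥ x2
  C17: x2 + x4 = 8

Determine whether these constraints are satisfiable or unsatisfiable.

From constraints 10 and 16: x4 ≥ x2 ≥ 4. From constraints 4 and 12: x1 ≥ x3 ≥ 4. Hence x4 + x1 ≥ 8. But constraint 2 requires x4 + x1 = 6, and 6 < 8. Contradiction.

Unsatisfiable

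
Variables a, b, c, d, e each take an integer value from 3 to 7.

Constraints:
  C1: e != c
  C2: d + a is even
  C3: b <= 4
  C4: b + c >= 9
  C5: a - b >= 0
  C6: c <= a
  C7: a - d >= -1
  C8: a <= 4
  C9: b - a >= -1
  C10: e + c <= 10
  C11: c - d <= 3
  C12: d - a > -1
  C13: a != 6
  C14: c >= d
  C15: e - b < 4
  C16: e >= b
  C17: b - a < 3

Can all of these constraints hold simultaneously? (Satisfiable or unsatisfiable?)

From constraint 3: b ≤ 4. From constraints 6 and 8: c ≤ a ≤ 4. Hence b + c ≤ 8. But constraint 4 requires b + c ≥ 9, and 9 > 8. Contradiction.

Unsatisfiable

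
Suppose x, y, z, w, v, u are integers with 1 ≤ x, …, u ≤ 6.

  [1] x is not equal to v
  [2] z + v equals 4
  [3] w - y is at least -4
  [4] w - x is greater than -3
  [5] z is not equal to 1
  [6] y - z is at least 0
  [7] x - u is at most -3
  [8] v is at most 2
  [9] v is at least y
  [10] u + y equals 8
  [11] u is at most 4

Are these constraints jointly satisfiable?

Unsatisfiable

From constraint 11: u ≤ 4. From constraints 8 and 9: y ≤ v ≤ 2. Hence u + y ≤ 6. But constraint 10 requires u + y = 8, and 8 > 6. Contradiction.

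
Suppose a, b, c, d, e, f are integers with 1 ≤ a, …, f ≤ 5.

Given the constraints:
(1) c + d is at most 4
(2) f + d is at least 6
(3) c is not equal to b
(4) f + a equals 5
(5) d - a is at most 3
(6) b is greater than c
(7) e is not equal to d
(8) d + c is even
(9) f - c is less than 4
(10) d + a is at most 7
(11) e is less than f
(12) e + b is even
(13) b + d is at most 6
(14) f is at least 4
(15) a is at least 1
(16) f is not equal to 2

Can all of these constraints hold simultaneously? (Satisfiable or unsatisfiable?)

Satisfiable

Take a = 1, b = 3, c = 1, d = 3, e = 1, f = 4. Then constraint 1: c + d = 4; constraint 2: f + d = 7, and every other listed constraint is also met.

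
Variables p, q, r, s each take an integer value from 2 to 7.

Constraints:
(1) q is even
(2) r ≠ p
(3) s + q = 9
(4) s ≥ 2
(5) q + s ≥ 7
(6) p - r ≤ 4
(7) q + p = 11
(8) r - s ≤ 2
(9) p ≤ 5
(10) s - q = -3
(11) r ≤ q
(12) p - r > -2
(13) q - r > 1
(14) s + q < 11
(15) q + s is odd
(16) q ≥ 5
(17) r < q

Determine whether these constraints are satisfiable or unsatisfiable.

Satisfiable

Take p = 5, q = 6, r = 4, s = 3. Then constraint 3: s + q = 9; constraint 5: q + s = 9, and every other listed constraint is also met.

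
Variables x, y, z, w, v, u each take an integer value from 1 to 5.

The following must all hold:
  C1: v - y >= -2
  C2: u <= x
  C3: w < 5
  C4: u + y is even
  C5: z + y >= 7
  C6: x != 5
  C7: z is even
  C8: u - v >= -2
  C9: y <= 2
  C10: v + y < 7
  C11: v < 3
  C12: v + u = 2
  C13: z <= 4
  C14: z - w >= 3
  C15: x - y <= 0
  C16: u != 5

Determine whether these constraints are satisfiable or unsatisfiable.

From constraint 13: z ≤ 4. From constraint 9: y ≤ 2. Hence z + y ≤ 6. But constraint 5 requires z + y ≥ 7, and 7 > 6. Contradiction.

Unsatisfiable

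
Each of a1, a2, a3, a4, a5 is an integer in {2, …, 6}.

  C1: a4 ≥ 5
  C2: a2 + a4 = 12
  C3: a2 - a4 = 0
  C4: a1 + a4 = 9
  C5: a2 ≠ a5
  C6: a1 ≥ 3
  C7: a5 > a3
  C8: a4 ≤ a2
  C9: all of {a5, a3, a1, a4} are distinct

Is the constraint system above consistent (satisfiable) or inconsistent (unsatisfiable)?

Satisfiable

Setting (a1, a2, a3, a4, a5) = (3, 6, 2, 6, 4) satisfies everything: constraint 2: a2 + a4 = 12; constraint 3: a2 - a4 = 0; constraint 4: a1 + a4 = 9, and the others follow.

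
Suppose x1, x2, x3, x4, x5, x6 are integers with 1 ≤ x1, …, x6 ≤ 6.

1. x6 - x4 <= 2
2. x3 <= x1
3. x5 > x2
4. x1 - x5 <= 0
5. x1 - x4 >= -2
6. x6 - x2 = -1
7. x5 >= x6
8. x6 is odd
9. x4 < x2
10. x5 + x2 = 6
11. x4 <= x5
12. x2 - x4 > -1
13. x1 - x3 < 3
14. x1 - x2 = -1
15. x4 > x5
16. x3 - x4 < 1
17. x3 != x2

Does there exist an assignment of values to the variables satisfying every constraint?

Unsatisfiable

Constraints 3, 9, and 15 give x2 < x5, x5 < x4, x4 < x2. Chaining: x2 < x5 < x4 < x2, which forces x2 < x2 — impossible.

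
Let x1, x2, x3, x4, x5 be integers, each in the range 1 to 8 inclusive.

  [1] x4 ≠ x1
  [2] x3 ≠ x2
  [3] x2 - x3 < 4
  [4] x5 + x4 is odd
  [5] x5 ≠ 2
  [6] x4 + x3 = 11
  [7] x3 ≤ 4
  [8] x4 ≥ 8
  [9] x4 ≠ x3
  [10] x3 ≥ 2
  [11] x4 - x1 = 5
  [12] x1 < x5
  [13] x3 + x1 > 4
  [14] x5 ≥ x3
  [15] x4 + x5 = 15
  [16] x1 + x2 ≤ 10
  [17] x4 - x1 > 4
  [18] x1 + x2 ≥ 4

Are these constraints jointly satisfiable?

Satisfiable

The assignment x1 = 3, x2 = 4, x3 = 3, x4 = 8, x5 = 7 works:
  constraint 3 holds since x2 - x3 = 1.
  constraint 6 holds since x4 + x3 = 11.
  constraint 11 holds since x4 - x1 = 5.
The rest check out directly.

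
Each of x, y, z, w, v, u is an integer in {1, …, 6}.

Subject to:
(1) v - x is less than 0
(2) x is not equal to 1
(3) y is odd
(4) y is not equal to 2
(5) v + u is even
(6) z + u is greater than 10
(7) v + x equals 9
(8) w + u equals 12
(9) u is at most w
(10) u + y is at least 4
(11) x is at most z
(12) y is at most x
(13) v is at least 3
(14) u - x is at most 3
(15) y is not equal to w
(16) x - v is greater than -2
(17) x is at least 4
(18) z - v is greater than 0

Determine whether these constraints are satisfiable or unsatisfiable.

Satisfiable

Setting (x, y, z, w, v, u) = (5, 1, 5, 6, 4, 6) satisfies everything: constraint 1: v - x = -1; constraint 6: z + u = 11; constraint 7: v + x = 9, and the others follow.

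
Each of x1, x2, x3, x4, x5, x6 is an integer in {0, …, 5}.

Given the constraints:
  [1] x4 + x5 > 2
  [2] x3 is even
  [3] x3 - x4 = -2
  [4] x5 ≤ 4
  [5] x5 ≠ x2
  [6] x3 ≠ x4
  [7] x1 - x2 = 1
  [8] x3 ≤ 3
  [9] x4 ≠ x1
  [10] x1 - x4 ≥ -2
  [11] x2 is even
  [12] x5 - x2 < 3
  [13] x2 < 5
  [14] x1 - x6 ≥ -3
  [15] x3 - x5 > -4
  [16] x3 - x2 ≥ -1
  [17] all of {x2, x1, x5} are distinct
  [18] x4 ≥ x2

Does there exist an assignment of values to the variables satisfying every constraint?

Satisfiable

The assignment x1 = 1, x2 = 0, x3 = 0, x4 = 2, x5 = 2, x6 = 2 works:
  constraint 1 holds since x4 + x5 = 4.
  constraint 3 holds since x3 - x4 = -2.
  constraint 7 holds since x1 - x2 = 1.
The rest check out directly.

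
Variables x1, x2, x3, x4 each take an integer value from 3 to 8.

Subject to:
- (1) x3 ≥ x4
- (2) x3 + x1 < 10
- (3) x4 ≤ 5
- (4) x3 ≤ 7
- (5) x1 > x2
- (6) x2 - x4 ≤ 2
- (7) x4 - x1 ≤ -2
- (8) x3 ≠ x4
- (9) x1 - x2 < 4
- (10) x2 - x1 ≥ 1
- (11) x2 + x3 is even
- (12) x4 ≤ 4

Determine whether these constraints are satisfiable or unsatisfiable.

Constraints 6, 7, and 10 give x1 − x4 ≥ 2, x4 − x2 ≥ -2, x2 − x1 ≥ 1.
Adding all 3 inequalities: the left sides telescope to 0, and the right sides sum to 2 + (-2) + 1 = 1. So 0 ≥ 1, which is false.

Unsatisfiable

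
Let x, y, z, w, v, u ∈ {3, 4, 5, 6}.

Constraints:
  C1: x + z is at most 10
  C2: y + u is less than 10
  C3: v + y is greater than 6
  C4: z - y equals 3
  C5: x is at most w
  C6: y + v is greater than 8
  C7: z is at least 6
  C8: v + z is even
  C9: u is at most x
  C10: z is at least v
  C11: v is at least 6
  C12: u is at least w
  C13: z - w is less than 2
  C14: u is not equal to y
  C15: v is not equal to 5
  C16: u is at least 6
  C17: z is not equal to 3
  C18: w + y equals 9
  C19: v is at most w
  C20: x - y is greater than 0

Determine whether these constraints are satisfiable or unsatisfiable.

From constraints 9 and 16: x ≥ u ≥ 6. From constraints 10 and 11: z ≥ v ≥ 6. Hence x + z ≥ 12. But constraint 1 requires x + z ≤ 10, and 10 < 12. Contradiction.

Unsatisfiable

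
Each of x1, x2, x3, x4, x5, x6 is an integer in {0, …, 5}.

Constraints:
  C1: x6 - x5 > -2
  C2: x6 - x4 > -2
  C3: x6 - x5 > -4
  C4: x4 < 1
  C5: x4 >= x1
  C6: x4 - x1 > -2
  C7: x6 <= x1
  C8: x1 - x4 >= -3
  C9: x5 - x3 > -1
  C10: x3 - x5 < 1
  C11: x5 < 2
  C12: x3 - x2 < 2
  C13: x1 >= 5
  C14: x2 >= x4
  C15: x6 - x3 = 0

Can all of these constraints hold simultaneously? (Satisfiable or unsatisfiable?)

From constraints 5 and 13: x4 ≥ x1 and x1 ≥ 5, so x4 ≥ 5. From constraint 4: x4 ≤ 0. But 0 < 5, so no value of x4 works.

Unsatisfiable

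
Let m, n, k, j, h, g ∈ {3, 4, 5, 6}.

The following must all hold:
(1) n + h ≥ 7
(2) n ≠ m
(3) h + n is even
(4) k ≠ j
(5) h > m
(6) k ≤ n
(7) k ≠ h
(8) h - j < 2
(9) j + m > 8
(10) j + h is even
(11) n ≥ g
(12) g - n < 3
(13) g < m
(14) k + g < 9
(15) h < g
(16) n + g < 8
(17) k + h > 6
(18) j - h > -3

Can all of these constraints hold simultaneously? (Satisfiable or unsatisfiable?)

Unsatisfiable

Constraints 5, 13, and 15 give m < h, h < g, g < m. Chaining: m < h < g < m, which forces m < m — impossible.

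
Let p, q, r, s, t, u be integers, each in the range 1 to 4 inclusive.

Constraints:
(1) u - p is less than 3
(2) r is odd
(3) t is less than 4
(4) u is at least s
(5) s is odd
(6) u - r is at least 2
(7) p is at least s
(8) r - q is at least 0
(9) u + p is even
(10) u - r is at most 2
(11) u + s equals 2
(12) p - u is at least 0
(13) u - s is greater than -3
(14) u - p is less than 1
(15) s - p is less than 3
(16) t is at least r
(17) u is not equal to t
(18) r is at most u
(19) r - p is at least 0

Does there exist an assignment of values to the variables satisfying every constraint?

Constraints 6, 12, and 19 give p − u ≥ 0, u − r ≥ 2, r − p ≥ 0.
Adding all 3 inequalities: the left sides telescope to 0, and the right sides sum to 0 + 2 + 0 = 2. So 0 ≥ 2, which is false.

Unsatisfiable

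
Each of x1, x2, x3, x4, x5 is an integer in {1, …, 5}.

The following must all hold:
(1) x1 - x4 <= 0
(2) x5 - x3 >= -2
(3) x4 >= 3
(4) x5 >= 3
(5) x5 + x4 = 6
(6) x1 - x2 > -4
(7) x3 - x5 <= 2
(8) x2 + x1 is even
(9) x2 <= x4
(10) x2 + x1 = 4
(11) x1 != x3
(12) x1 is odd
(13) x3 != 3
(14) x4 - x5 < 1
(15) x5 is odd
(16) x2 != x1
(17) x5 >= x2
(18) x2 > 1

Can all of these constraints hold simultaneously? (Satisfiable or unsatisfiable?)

The assignment x1 = 1, x2 = 3, x3 = 2, x4 = 3, x5 = 3 works:
  constraint 1 holds since x1 - x4 = -2.
  constraint 2 holds since x5 - x3 = 1.
  constraint 5 holds since x5 + x4 = 6.
The rest check out directly.

Satisfiable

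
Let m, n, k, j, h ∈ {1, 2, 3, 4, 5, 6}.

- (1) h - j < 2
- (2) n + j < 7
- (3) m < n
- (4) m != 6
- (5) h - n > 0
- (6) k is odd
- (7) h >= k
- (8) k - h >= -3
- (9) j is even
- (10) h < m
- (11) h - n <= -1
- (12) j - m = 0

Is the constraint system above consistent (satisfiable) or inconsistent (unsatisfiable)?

Constraints 3, 5, and 10 give h < m, m < n, n < h. Chaining: h < m < n < h, which forces h < h — impossible.

Unsatisfiable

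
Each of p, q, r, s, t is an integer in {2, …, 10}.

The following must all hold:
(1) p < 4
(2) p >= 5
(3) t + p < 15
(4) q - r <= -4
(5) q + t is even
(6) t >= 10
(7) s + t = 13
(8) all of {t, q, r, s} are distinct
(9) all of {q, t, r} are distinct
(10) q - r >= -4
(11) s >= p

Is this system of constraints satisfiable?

From constraints 2 and 11: s ≥ p ≥ 5. From constraint 6: t ≥ 10. Hence s + t ≥ 15. But constraint 7 requires s + t = 13, and 13 < 15. Contradiction.

Unsatisfiable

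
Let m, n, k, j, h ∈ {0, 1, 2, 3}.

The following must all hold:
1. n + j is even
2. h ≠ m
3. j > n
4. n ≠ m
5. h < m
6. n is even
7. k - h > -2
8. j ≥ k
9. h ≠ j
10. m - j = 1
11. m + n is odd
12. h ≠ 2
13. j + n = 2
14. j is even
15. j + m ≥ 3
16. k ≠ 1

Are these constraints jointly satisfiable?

Try m = 3, n = 0, k = 0, j = 2, h = 1.
Check constraint 7: k - h = -1; constraint 10: m - j = 1. The remaining constraints are straightforward to verify.

Satisfiable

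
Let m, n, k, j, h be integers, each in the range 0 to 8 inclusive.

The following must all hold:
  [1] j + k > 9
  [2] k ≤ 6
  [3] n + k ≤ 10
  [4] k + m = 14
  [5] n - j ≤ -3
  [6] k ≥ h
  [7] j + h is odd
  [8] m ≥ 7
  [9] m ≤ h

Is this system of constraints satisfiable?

Unsatisfiable

From constraints 8 and 9: h ≥ m and m ≥ 7, so h ≥ 7. From constraints 2 and 6: h ≤ k and k ≤ 6, so h ≤ 6. But 6 < 7, so no value of h works.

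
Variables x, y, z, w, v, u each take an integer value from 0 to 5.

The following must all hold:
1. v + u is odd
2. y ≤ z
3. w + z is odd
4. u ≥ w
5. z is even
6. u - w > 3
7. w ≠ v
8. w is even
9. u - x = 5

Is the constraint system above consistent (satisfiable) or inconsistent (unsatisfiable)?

Unsatisfiable

Constraint 8 makes w even and constraint 5 makes z even, so w + z must be even. Constraint 3 says w + z is odd — contradiction.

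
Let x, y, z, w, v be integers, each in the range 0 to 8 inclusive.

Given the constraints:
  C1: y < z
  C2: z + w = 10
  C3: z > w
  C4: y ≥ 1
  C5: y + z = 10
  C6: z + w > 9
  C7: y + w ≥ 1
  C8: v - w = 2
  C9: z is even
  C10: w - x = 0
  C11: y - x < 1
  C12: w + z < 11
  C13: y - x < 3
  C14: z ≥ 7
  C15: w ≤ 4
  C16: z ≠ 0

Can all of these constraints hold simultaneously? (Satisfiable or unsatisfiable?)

Satisfiable

Take x = 2, y = 2, z = 8, w = 2, v = 4. Then constraint 2: z + w = 10; constraint 5: y + z = 10; constraint 6: z + w = 10, and every other listed constraint is also met.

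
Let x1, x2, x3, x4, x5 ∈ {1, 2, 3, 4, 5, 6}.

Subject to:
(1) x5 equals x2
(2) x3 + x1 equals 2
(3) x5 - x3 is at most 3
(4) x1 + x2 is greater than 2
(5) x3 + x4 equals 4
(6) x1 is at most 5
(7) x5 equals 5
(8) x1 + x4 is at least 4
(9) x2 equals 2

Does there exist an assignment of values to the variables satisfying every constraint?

Constraint 7 fixes x5 = 5 and constraint 9 fixes x2 = 2, but constraint 1 requires x5 = x2. Since 5 ≠ 2, contradiction.

Unsatisfiable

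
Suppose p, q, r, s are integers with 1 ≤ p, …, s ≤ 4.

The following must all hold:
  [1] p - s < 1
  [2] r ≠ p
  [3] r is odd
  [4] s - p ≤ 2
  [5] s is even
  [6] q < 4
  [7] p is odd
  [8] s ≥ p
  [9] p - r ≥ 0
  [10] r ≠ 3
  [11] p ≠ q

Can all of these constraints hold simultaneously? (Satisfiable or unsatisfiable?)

Take p = 3, q = 1, r = 1, s = 4. Then constraint 1: p - s = -1; constraint 4: s - p = 1, and every other listed constraint is also met.

Satisfiable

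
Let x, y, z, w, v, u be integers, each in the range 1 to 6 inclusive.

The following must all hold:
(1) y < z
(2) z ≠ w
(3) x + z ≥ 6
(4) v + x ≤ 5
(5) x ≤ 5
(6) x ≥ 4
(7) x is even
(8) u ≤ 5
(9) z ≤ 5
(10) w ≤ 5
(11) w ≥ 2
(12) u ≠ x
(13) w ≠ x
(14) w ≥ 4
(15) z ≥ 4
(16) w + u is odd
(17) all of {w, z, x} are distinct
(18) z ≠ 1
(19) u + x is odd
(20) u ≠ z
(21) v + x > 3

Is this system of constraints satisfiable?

Unsatisfiable

Constraints 5, 6, 9, 10, 14, and 15 confine each of w, z, x to the 2 values {4, 5}.
Constraint 17 requires all 3 of them to be distinct, but only 2 values are available — impossible by the pigeonhole principle.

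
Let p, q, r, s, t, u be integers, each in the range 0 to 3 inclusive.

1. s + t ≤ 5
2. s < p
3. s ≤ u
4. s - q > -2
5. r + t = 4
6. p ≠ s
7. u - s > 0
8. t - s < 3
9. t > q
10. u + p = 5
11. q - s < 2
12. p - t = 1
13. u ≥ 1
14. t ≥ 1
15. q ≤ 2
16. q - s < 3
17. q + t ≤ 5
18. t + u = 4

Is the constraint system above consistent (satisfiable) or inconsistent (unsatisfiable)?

Satisfiable

Try p = 3, q = 1, r = 2, s = 1, t = 2, u = 2.
Check constraint 1: s + t = 3; constraint 4: s - q = 0. The remaining constraints are straightforward to verify.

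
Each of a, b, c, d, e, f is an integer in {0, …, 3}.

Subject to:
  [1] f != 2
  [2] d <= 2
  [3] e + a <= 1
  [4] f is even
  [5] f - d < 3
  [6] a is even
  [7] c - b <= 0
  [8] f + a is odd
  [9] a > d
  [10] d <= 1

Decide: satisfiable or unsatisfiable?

Constraint 4 makes f even and constraint 6 makes a even, so f + a must be even. Constraint 8 says f + a is odd — contradiction.

Unsatisfiable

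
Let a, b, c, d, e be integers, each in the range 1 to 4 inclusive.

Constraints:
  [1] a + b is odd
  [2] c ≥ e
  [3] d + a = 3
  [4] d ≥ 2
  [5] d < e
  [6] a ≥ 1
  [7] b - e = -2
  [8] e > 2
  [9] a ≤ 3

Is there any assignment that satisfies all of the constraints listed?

Satisfiable

Setting (a, b, c, d, e) = (1, 2, 4, 2, 4) satisfies everything: constraint 3: d + a = 3; constraint 7: b - e = -2, and the others follow.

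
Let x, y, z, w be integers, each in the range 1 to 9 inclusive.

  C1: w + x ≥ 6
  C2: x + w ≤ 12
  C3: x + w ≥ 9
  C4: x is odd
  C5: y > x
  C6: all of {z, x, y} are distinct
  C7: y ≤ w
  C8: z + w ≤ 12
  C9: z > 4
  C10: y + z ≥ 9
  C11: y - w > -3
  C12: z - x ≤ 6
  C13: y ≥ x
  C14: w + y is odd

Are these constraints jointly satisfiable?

Satisfiable

Setting (x, y, z, w) = (3, 5, 6, 6) satisfies everything: constraint 1: w + x = 9; constraint 2: x + w = 9; constraint 3: x + w = 9, and the others follow.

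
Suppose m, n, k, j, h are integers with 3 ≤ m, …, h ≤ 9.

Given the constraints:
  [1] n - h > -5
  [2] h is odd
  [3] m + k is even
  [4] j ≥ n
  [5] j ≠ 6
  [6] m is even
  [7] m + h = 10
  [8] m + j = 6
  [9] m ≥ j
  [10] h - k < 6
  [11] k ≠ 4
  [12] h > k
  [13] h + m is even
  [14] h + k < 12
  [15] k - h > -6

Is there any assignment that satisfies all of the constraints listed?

Constraint 2 makes h odd and constraint 6 makes m even, so h + m must be odd. Constraint 13 says h + m is even — contradiction.

Unsatisfiable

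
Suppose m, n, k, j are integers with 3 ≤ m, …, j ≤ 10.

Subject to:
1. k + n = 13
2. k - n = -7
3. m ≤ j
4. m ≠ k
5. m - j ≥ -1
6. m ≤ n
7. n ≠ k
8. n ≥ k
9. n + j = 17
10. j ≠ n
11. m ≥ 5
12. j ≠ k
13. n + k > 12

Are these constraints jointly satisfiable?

One satisfying assignment is m = 7, n = 10, k = 3, j = 7.
For the less obvious constraints — constraint 1: k + n = 13; constraint 2: k - n = -7 — and the others hold by inspection.

Satisfiable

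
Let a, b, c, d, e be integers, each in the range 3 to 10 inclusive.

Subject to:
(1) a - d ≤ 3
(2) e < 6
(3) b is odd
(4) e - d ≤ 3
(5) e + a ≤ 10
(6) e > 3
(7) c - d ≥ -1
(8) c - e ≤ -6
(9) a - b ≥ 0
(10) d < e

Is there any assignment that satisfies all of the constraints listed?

Constraints 4, 7, and 8 give d − e ≥ -3, e − c ≥ 6, c − d ≥ -1.
Adding all 3 inequalities: the left sides telescope to 0, and the right sides sum to (-3) + 6 + (-1) = 2. So 0 ≥ 2, which is false.

Unsatisfiable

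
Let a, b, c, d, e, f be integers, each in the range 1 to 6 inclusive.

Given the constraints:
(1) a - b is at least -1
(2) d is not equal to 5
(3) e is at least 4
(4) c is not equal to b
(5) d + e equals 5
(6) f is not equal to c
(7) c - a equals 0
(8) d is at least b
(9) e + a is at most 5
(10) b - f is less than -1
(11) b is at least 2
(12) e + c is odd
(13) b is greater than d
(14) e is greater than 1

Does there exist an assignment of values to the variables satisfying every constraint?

From constraints 8 and 11: d ≥ b ≥ 2. From constraint 3: e ≥ 4. Hence d + e ≥ 6. But constraint 5 requires d + e = 5, and 5 < 6. Contradiction.

Unsatisfiable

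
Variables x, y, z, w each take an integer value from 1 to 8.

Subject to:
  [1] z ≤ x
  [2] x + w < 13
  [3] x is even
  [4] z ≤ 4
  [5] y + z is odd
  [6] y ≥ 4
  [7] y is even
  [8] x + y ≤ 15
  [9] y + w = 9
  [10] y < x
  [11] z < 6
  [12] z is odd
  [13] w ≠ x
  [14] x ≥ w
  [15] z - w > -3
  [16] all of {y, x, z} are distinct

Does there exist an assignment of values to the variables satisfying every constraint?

The assignment x = 8, y = 6, z = 1, w = 3 works:
  constraint 2 holds since x + w = 11.
  constraint 8 holds since x + y = 14.
The rest check out directly.

Satisfiable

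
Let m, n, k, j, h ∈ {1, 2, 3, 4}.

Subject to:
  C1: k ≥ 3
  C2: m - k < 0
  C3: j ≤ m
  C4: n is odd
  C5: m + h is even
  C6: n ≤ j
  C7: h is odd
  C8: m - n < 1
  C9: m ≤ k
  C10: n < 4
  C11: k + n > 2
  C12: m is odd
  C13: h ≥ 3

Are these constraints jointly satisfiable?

Setting (m, n, k, j, h) = (1, 1, 4, 1, 3) satisfies everything: constraint 2: m - k = -3; constraint 8: m - n = 0; constraint 11: k + n = 5, and the others follow.

Satisfiable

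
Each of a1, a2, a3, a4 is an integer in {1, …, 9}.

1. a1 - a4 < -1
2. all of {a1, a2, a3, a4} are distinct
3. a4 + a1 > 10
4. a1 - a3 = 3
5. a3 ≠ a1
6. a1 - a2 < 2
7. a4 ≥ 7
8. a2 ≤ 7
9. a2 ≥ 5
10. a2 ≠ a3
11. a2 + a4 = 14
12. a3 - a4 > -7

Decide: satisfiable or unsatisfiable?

Setting (a1, a2, a3, a4) = (5, 6, 2, 8) satisfies everything: constraint 1: a1 - a4 = -3; constraint 3: a4 + a1 = 13, and the others follow.

Satisfiable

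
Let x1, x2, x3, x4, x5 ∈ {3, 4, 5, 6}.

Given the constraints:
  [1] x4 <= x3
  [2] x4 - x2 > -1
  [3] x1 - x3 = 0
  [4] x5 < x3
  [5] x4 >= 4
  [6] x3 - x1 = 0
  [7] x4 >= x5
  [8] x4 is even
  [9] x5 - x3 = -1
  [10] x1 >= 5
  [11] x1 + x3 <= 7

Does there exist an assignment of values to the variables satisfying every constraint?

Unsatisfiable

From constraint 10: x1 ≥ 5. From constraints 1 and 5: x3 ≥ x4 ≥ 4. Hence x1 + x3 ≥ 9. But constraint 11 requires x1 + x3 ≤ 7, and 7 < 9. Contradiction.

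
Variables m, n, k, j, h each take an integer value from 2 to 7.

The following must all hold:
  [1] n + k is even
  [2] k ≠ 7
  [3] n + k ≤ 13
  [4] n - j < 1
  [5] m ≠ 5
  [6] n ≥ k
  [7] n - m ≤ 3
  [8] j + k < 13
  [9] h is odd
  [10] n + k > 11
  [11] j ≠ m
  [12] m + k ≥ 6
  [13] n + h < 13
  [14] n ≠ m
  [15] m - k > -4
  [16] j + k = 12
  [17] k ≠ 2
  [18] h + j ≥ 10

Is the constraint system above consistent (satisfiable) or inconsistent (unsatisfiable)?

One satisfying assignment is m = 3, n = 6, k = 6, j = 6, h = 5.
For the less obvious constraints — constraint 3: n + k = 12; constraint 4: n - j = 0; constraint 7: n - m = 3 — and the others hold by inspection.

Satisfiable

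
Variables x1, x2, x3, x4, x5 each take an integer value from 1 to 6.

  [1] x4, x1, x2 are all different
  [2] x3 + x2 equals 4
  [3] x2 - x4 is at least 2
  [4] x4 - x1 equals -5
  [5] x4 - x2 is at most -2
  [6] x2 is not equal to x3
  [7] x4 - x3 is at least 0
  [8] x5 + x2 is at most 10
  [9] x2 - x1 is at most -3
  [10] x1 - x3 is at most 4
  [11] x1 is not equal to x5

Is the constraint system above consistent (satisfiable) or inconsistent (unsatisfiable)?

Unsatisfiable

Constraints 3, 7, 9, and 10 give x3 − x1 ≥ -4, x1 − x2 ≥ 3, x2 − x4 ≥ 2, x4 − x3 ≥ 0.
Adding all 4 inequalities: the left sides telescope to 0, and the right sides sum to (-4) + 3 + 2 + 0 = 1. So 0 ≥ 1, which is false.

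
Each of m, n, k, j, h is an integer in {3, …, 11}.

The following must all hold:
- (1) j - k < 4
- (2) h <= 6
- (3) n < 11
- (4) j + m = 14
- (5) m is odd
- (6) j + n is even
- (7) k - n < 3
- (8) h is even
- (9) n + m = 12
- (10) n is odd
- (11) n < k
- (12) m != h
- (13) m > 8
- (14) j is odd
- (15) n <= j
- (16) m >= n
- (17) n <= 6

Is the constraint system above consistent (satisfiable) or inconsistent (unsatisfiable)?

Satisfiable

One satisfying assignment is m = 9, n = 3, k = 4, j = 5, h = 4.
For the less obvious constraints — constraint 1: j - k = 1; constraint 4: j + m = 14 — and the others hold by inspection.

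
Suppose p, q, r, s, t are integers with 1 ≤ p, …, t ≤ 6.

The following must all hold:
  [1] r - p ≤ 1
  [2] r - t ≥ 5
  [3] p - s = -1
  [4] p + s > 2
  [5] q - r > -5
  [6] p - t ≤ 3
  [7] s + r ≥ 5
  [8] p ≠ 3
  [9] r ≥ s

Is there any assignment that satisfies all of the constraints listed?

Constraints 1, 2, and 6 give t − p ≥ -3, p − r ≥ -1, r − t ≥ 5.
Adding all 3 inequalities: the left sides telescope to 0, and the right sides sum to (-3) + (-1) + 5 = 1. So 0 ≥ 1, which is false.

Unsatisfiable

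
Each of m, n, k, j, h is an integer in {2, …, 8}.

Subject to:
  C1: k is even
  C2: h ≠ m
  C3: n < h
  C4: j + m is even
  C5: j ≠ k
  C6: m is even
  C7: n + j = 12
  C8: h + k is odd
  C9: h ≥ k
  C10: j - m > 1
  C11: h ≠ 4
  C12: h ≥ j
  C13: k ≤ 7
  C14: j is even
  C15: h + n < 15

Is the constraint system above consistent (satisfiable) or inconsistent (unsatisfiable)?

Satisfiable

Setting (m, n, k, j, h) = (2, 6, 2, 6, 7) satisfies everything: constraint 7: n + j = 12; constraint 10: j - m = 4; constraint 15: h + n = 13, and the others follow.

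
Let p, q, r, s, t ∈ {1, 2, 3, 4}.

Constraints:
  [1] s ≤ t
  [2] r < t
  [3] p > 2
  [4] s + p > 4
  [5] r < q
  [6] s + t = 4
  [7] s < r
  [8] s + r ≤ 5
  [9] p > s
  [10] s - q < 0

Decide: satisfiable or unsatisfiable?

Take p = 4, q = 3, r = 2, s = 1, t = 3. Then constraint 4: s + p = 5; constraint 6: s + t = 4; constraint 8: s + r = 3, and every other listed constraint is also met.

Satisfiable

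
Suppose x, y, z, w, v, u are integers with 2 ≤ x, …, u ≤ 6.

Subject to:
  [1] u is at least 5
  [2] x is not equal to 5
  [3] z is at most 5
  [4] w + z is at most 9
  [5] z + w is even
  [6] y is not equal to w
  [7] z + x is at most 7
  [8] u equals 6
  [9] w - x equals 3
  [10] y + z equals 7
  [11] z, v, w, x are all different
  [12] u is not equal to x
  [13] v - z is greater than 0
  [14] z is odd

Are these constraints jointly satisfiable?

Satisfiable

The assignment x = 2, y = 4, z = 3, w = 5, v = 4, u = 6 works:
  constraint 4 holds since w + z = 8.
  constraint 7 holds since z + x = 5.
  constraint 9 holds since w - x = 3.
The rest check out directly.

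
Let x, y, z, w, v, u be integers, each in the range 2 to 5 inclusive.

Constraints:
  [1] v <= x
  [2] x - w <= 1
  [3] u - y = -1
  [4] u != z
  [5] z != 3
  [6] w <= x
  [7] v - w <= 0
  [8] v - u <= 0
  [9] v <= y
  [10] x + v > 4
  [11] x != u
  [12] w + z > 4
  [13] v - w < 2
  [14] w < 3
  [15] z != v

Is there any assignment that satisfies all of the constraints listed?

Satisfiable

The assignment x = 3, y = 3, z = 4, w = 2, v = 2, u = 2 works:
  constraint 2 holds since x - w = 1.
  constraint 3 holds since u - y = -1.
  constraint 7 holds since v - w = 0.
The rest check out directly.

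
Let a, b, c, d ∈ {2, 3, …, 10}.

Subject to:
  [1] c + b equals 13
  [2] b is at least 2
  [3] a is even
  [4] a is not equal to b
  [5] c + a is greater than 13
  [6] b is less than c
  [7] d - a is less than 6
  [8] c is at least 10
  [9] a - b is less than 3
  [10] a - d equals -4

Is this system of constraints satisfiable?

Setting (a, b, c, d) = (4, 3, 10, 8) satisfies everything: constraint 1: c + b = 13; constraint 5: c + a = 14; constraint 7: d - a = 4, and the others follow.

Satisfiable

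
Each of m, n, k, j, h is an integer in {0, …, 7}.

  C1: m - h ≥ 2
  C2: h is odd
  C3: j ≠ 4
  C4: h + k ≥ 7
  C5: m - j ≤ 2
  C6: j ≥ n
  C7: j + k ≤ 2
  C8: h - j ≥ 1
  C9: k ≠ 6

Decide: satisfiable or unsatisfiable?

Unsatisfiable

Constraints 1, 5, and 8 give m − h ≥ 2, h − j ≥ 1, j − m ≥ -2.
Adding all 3 inequalities: the left sides telescope to 0, and the right sides sum to 2 + 1 + (-2) = 1. So 0 ≥ 1, which is false.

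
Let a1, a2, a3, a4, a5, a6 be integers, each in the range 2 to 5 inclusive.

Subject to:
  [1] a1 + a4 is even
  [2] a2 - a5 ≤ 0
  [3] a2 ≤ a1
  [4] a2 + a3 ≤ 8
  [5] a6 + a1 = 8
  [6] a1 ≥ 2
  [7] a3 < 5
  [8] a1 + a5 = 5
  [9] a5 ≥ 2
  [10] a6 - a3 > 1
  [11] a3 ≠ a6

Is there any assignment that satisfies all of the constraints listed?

Satisfiable

Setting (a1, a2, a3, a4, a5, a6) = (3, 2, 3, 5, 2, 5) satisfies everything: constraint 2: a2 - a5 = 0; constraint 4: a2 + a3 = 5, and the others follow.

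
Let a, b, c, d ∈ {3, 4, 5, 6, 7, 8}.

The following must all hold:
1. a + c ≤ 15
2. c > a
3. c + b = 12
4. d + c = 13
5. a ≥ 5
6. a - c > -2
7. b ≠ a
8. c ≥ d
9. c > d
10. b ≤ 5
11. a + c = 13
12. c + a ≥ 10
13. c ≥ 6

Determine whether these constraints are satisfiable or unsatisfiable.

Satisfiable

The assignment a = 6, b = 5, c = 7, d = 6 works:
  constraint 1 holds since a + c = 13.
  constraint 3 holds since c + b = 12.
The rest check out directly.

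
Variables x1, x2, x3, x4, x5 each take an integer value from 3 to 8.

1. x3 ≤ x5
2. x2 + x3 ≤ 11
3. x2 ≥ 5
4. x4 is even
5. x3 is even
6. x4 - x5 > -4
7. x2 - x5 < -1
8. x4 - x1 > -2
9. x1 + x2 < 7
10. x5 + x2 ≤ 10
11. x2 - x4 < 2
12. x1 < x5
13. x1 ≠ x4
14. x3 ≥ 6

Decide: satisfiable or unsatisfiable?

Unsatisfiable

From constraints 1 and 14: x5 ≥ x3 ≥ 6. From constraint 3: x2 ≥ 5. Hence x5 + x2 ≥ 11. But constraint 10 requires x5 + x2 ≤ 10, and 10 < 11. Contradiction.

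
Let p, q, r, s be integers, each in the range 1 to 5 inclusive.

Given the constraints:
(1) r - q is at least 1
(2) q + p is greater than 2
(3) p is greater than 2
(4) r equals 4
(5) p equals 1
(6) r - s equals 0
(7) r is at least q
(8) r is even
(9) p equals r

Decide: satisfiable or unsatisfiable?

Unsatisfiable

Constraint 5 fixes p = 1 and constraint 4 fixes r = 4, but constraint 9 requires p = r. Since 1 ≠ 4, contradiction.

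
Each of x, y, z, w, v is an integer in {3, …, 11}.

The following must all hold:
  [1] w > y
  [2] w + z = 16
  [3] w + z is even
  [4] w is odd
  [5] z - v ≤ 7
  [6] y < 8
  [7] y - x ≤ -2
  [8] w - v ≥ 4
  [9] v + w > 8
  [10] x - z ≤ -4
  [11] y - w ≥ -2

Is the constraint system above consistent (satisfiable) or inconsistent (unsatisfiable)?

Unsatisfiable

Constraints 5, 7, 8, 10, and 11 give w − v ≥ 4, v − z ≥ -7, z − x ≥ 4, x − y ≥ 2, y − w ≥ -2.
Adding all 5 inequalities: the left sides telescope to 0, and the right sides sum to 4 + (-7) + 4 + 2 + (-2) = 1. So 0 ≥ 1, which is false.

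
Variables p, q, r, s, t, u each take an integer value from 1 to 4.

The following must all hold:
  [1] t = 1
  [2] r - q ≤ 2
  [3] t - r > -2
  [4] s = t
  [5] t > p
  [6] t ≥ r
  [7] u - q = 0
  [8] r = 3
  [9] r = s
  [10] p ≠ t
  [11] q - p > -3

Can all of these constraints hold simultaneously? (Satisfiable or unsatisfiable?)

Constraint 8 fixes r = 3 and constraint 1 fixes t = 1. Constraints 4 and 9 give r = s = t, so r = t. But 3 ≠ 1 — contradiction.

Unsatisfiable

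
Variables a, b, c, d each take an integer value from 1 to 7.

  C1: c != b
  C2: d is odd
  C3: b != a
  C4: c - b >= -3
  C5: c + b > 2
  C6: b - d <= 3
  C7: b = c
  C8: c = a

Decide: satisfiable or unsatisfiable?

From constraints 7 and 8, b = c = a, so b = a. But constraint 3 says b ≠ a. Contradiction.

Unsatisfiable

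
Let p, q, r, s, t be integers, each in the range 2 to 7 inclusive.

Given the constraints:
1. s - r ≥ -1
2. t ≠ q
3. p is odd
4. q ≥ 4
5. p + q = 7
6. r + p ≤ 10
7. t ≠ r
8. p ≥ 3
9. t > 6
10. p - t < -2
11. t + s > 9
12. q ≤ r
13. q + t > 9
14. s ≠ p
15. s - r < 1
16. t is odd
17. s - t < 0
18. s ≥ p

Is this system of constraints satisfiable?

Satisfiable

Setting (p, q, r, s, t) = (3, 4, 5, 5, 7) satisfies everything: constraint 1: s - r = 0; constraint 5: p + q = 7; constraint 6: r + p = 8, and the others follow.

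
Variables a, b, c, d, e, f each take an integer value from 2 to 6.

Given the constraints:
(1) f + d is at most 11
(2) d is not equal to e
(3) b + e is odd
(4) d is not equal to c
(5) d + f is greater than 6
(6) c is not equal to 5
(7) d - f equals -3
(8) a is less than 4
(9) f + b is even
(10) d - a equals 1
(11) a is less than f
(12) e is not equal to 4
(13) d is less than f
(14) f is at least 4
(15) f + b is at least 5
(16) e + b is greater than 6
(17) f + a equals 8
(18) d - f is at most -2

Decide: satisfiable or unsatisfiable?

Setting (a, b, c, d, e, f) = (2, 2, 6, 3, 5, 6) satisfies everything: constraint 1: f + d = 9; constraint 5: d + f = 9; constraint 7: d - f = -3, and the others follow.

Satisfiable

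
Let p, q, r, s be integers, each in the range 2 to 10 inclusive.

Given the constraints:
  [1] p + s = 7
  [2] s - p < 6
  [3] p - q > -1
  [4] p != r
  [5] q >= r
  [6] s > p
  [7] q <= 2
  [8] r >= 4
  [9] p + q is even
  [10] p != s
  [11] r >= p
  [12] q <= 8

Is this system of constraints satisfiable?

Unsatisfiable

From constraint 8: r ≥ 4. From constraints 5 and 7: r ≤ q and q ≤ 2, so r ≤ 2. But 2 < 4, so no value of r works.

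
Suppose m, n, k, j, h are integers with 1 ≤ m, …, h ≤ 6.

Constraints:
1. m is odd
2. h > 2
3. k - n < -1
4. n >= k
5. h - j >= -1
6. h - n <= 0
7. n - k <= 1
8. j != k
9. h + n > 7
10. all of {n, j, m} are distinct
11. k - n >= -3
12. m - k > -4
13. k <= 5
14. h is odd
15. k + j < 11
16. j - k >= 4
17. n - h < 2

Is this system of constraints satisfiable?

Unsatisfiable

Constraints 5, 6, 7, and 16 give j − k ≥ 4, k − n ≥ -1, n − h ≥ 0, h − j ≥ -1.
Adding all 4 inequalities: the left sides telescope to 0, and the right sides sum to 4 + (-1) + 0 + (-1) = 2. So 0 ≥ 2, which is false.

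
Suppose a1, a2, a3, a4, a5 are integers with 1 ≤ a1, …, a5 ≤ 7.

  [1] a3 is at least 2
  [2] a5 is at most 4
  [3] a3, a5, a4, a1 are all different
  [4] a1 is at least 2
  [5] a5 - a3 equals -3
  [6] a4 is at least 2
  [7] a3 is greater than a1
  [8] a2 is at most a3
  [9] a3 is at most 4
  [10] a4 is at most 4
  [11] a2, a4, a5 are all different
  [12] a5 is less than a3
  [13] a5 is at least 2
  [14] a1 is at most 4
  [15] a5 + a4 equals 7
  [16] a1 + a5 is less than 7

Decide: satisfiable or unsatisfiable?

Constraints 1, 2, 4, 6, 9, 10, 13, and 14 confine each of a3, a5, a4, a1 to the 3 values {2, …, 4}.
Constraint 3 requires all 4 of them to be distinct, but only 3 values are available — impossible by the pigeonhole principle.

Unsatisfiable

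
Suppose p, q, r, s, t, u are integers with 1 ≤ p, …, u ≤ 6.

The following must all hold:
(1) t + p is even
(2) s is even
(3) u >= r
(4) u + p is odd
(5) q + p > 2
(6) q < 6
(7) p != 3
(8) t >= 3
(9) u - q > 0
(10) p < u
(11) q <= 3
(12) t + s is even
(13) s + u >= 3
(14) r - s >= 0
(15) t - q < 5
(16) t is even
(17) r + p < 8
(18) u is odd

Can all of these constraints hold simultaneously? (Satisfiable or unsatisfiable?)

Take p = 2, q = 2, r = 3, s = 2, t = 6, u = 3. Then constraint 5: q + p = 4; constraint 9: u - q = 1, and every other listed constraint is also met.

Satisfiable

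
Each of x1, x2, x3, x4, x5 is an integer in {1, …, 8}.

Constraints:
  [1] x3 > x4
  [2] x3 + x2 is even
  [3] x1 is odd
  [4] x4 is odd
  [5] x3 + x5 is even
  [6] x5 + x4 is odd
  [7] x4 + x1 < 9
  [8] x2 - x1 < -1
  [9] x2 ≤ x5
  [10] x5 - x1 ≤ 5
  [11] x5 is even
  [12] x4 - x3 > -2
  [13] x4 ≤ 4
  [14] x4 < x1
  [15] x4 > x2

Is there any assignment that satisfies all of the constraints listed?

Try x1 = 5, x2 = 2, x3 = 4, x4 = 3, x5 = 8.
Check constraint 7: x4 + x1 = 8; constraint 8: x2 - x1 = -3. The remaining constraints are straightforward to verify.

Satisfiable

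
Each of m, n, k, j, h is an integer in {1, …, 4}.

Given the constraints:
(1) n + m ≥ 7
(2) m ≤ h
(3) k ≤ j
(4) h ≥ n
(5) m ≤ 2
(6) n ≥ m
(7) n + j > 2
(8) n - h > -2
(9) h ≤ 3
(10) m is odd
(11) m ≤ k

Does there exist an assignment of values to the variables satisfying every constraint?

From constraints 4 and 9: n ≤ h ≤ 3. From constraint 5: m ≤ 2. Hence n + m ≤ 5. But constraint 1 requires n + m ≥ 7, and 7 > 5. Contradiction.

Unsatisfiable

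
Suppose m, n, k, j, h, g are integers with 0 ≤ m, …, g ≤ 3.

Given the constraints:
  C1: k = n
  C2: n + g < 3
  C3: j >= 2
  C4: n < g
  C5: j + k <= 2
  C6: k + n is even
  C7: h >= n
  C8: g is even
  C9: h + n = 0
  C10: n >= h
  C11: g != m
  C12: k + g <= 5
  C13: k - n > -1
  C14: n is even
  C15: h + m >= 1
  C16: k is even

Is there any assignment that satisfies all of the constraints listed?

The assignment m = 3, n = 0, k = 0, j = 2, h = 0, g = 2 works:
  constraint 2 holds since n + g = 2.
  constraint 5 holds since j + k = 2.
The rest check out directly.

Satisfiable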